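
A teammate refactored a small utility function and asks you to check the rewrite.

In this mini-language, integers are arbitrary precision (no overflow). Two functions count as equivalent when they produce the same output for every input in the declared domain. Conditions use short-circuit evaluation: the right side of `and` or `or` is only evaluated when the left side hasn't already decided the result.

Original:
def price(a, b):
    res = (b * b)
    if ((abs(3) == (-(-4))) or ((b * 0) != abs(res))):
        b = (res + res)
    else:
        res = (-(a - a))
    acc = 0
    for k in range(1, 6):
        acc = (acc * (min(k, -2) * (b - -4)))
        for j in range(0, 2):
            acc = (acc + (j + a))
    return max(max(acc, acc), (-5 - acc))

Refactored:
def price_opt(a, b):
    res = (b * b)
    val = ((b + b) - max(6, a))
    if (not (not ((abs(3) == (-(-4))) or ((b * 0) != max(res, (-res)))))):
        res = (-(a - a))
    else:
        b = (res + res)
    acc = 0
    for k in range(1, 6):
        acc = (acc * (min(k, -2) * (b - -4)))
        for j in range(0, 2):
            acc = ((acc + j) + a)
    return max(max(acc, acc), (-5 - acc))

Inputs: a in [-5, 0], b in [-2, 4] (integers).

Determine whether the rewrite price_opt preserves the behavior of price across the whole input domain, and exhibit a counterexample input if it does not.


Run the pair on a=-5, b=-2.
price: res becomes 4; next ((abs(3) == (-(-4))) or ((b * 0) != abs(res))) evaluates to true; next b becomes 8; next acc becomes 0; next at k=1:; next acc becomes 0; next at j=0:; next acc becomes -5; next at j=1:; next acc becomes -9; next at k=2:; next acc becomes 216; next at j=0:; next acc becomes 211; next at j=1:; next acc becomes 207; next at k=3:; next acc becomes -4968; next at j=0:; next acc becomes -4973; next at j=1:; next acc becomes -4977; next at k=4:; next acc becomes 119448; next at j=0:; next acc becomes 119443; next at j=1:; next acc becomes 119439; next at k=5:; next acc becomes -2866536; next at j=0:; next acc becomes -2866541; next at j=1:; next acc becomes -2866545; next final value 2866540
price_opt: res becomes 4; next val becomes -10; next (not (not ((abs(3) == (-(-4))) or ((b * 0) != max(res, (-res)))))) evaluates to true; next res becomes 0; next acc becomes 0; next at k=1:; next acc becomes 0; next at j=0:; next acc becomes -5; next at j=1:; next acc becomes -9; next at k=2:; next acc becomes 36; next at j=0:; next acc becomes 31; next at j=1:; next acc becomes 27; next at k=3:; next acc becomes -108; next at j=0:; next acc becomes -113; next at j=1:; next acc becomes -117; next at k=4:; next acc becomes 468; next at j=0:; next acc becomes 463; next at j=1:; next acc becomes 459; next at k=5:; next acc becomes -1836; next at j=0:; next acc becomes -1841; next at j=1:; next acc becomes -1845; next final value 1840
2866540 vs 1840 — the two versions disagree here.
verdict: not equivalent; witness: a=-5, b=-2


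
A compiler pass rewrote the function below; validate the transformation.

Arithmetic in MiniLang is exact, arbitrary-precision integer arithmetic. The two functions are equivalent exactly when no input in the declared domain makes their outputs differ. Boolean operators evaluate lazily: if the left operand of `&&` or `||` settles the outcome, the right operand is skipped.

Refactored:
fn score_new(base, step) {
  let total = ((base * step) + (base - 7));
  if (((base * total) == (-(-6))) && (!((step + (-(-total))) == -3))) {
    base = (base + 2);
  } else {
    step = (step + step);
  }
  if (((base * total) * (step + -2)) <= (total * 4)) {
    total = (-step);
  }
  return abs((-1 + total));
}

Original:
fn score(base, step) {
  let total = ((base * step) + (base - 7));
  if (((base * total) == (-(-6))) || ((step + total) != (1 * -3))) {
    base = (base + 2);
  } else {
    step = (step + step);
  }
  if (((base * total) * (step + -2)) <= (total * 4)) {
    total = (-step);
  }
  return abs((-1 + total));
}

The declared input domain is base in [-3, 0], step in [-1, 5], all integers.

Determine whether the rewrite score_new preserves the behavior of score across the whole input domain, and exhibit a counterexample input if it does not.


At base=-3, step=-1: score gives 8, score_new gives 1.
verdict: not equivalent; witness: base=-3, step=-1


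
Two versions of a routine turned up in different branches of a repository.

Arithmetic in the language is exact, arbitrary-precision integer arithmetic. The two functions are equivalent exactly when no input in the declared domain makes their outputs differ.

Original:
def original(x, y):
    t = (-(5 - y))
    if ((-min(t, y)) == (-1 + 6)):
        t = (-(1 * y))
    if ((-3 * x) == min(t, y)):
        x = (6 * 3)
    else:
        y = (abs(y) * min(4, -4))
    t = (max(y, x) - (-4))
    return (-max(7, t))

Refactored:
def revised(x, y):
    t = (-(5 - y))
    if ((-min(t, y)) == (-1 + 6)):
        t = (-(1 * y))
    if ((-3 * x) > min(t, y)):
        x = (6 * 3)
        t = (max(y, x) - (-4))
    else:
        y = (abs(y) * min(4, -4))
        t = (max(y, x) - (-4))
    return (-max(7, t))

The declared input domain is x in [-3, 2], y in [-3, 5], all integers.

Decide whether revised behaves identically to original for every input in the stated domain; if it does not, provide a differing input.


These are not equivalent — on x=-3, y=-3 the outputs split (-7 vs -22).
original: t=-8, then ((-min(t, y)) == (-1 + 6)) is false, then ((-3 * x) == min(t, y)) is false, then y=-12, then t=1, then returns -7
revised: t=-8, then ((-min(t, y)) == (-1 + 6)) is false, then ((-3 * x) > min(t, y)) is true, then x=18, then t=22, then returns -22
verdict: not equivalent; witness: x=-3, y=-3


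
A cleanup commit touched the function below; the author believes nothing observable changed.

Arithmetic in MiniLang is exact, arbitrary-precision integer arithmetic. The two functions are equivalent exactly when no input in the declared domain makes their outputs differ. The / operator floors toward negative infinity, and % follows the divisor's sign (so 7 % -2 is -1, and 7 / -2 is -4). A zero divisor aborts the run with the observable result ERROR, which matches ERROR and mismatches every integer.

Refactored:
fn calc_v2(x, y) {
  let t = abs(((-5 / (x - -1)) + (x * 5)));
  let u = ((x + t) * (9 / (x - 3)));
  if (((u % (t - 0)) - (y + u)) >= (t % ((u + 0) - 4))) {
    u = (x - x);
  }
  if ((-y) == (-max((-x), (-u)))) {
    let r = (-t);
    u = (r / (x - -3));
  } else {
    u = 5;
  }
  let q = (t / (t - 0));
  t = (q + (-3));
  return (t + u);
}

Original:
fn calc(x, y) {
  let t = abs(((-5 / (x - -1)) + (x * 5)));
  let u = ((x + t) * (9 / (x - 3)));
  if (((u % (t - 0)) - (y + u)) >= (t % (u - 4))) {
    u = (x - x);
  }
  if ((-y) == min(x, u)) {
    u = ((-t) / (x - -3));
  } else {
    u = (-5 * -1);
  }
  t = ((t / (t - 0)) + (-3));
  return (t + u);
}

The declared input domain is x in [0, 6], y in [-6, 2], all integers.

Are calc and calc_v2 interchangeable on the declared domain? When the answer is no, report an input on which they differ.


Equivalent — the differences include local variable names differ; also constant usage differs; also statement counts differ; also min/max/abs usage differs; also arithmetic usage differs, yet no declared input distinguishes the two.
Spot check at x=1, y=0 — calc: t=2, then u=-15, then (((u % (t - 0)) - (y + u)) >= (t % (u - 4))) is true, then u=0, then ((-y) == min(x, u)) is true, then u=-1, then t=-2, then returns -3. calc_v2: t=2, then u=-15, then (((u % (t - 0)) - (y + u)) >= (t % ((u + 0) - 4))) is true, then u=0, then ((-y) == (-max((-x), (-u)))) is true, then r=-2, then u=-1, then q=1, then t=-2, then returns -3. Both give -3.
Across all 63 domain points the two functions coincide.
verdict: equivalent


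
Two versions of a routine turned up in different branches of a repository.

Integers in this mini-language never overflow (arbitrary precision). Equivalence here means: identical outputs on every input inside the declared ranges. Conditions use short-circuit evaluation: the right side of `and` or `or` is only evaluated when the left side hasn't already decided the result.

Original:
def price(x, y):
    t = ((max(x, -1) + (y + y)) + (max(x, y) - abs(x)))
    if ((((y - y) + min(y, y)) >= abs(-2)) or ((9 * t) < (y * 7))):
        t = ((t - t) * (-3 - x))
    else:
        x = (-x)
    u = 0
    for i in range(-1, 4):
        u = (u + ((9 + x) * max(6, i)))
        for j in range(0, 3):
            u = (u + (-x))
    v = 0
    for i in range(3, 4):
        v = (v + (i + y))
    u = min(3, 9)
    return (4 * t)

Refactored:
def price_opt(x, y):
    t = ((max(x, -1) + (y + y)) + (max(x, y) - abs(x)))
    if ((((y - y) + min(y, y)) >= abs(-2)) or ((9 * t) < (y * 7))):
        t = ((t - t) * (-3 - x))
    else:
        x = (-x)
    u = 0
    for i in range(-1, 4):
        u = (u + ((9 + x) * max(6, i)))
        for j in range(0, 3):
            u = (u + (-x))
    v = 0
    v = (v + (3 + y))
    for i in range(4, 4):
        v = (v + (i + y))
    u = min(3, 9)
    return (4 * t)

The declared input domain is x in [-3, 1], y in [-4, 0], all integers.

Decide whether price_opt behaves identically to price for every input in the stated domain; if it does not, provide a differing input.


Comparing the listings, the differences include: statement counts differ; arithmetic usage differs; constant usage differs; loop structure differs.
As a probe, take x=1, y=-2: price runs t = -3; ((((y - y) + min(y, y)) >= abs(-2)) or ((9 * t) < (y * 7))) -> true; t = 0; u = 0; [i=-1]; u = 60; [j=0]; u = 59; [j=1]; u = 58; [j=2]; u = 57; [i=0]; u = 117; [j=0]; u = 116; [j=1]; u = 115; [j=2]; u = 114; [i=1]; u = 174; [j=0]; u = 173; [j=1]; u = 172; [j=2]; u = 171; [i=2]; u = 231; [j=0]; u = 230; [j=1]; u = 229; [j=2]; u = 228; [i=3]; u = 288; [j=0]; u = 287; [j=1]; u = 286; [j=2]; u = 285; v = 0; [i=3]; v = 1; u = 3; return 0; price_opt runs t = -3; ((((y - y) + min(y, y)) >= abs(-2)) or ((9 * t) < (y * 7))) -> true; t = 0; u = 0; [i=-1]; u = 60; [j=0]; u = 59; [j=1]; u = 58; [j=2]; u = 57; [i=0]; u = 117; [j=0]; u = 116; [j=1]; u = 115; [j=2]; u = 114; [i=1]; u = 174; [j=0]; u = 173; [j=1]; u = 172; [j=2]; u = 171; [i=2]; u = 231; [j=0]; u = 230; [j=1]; u = 229; [j=2]; u = 228; [i=3]; u = 288; [j=0]; u = 287; [j=1]; u = 286; [j=2]; u = 285; v = 0; v = 1; the i loop: no iterations; u = 3; return 0; both end at 0.
An exhaustive pass over the 25 declared inputs shows identical outputs.
verdict: equivalent


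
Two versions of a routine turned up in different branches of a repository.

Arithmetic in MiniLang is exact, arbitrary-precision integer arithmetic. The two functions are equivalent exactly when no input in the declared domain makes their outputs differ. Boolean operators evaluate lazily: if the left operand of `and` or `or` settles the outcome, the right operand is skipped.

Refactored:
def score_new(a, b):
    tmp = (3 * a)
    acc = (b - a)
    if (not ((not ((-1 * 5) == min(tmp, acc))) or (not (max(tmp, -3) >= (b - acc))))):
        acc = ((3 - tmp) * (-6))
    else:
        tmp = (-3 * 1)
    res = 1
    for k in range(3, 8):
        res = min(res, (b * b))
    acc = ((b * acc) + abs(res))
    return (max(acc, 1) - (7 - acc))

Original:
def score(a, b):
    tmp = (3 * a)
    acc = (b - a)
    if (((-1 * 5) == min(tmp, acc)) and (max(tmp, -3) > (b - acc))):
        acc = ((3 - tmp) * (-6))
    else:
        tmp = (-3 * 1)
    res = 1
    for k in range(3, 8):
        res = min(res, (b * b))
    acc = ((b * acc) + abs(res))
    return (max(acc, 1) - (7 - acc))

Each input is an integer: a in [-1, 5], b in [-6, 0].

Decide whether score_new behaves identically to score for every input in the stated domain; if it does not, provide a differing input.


There is a counterexample at a=0, b=-5: 45 on one side, 175 on the other.
score: tmp := 0 | acc := -5 | (((-1 * 5) == min(tmp, acc)) and (max(tmp, -3) > (b - acc))): false | tmp := -3 | res := 1 | iter k=3: | res := 1 | iter k=4: | res := 1 | iter k=5: | res := 1 | iter k=6: | res := 1 | iter k=7: | res := 1 | acc := 26 | result 45
score_new: tmp := 0 | acc := -5 | (not ((not ((-1 * 5) == min(tmp, acc))) or (not (max(tmp, -3) >= (b - acc))))): true | acc := -18 | res := 1 | iter k=3: | res := 1 | iter k=4: | res := 1 | iter k=5: | res := 1 | iter k=6: | res := 1 | iter k=7: | res := 1 | acc := 91 | result 175
verdict: not equivalent; witness: a=0, b=-5


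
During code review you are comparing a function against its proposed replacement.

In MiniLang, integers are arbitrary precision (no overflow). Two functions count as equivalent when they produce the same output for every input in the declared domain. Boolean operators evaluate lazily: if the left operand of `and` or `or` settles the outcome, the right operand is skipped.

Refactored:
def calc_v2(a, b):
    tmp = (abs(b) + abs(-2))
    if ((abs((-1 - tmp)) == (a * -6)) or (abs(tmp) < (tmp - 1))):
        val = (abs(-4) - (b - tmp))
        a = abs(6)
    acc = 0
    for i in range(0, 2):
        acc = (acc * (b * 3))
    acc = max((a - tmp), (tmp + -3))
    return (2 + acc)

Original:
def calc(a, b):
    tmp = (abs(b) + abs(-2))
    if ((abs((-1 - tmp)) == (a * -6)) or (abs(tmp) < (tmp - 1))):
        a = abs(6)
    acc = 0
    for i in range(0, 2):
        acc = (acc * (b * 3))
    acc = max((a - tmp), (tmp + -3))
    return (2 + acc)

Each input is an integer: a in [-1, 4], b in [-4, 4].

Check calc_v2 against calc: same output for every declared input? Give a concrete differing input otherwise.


Side by side, the visible changes include: min/max/abs usage differs; statement counts differ; local variable names differ; arithmetic usage differs; constant usage differs.
One worked example (a=-1, b=-2) — calc: tmp becomes 4; next ((abs((-1 - tmp)) == (a * -6)) or (abs(tmp) < (tmp - 1))) evaluates to false; next acc becomes 0; next at i=0:; next acc becomes 0; next at i=1:; next acc becomes 0; next acc becomes 1; next final value 3; calc_v2: tmp becomes 4; next ((abs((-1 - tmp)) == (a * -6)) or (abs(tmp) < (tmp - 1))) evaluates to false; next acc becomes 0; next at i=0:; next acc becomes 0; next at i=1:; next acc becomes 0; next acc becomes 1; next final value 3; agreement on 3.
An exhaustive pass over the 54 declared inputs shows identical outputs.
verdict: equivalent


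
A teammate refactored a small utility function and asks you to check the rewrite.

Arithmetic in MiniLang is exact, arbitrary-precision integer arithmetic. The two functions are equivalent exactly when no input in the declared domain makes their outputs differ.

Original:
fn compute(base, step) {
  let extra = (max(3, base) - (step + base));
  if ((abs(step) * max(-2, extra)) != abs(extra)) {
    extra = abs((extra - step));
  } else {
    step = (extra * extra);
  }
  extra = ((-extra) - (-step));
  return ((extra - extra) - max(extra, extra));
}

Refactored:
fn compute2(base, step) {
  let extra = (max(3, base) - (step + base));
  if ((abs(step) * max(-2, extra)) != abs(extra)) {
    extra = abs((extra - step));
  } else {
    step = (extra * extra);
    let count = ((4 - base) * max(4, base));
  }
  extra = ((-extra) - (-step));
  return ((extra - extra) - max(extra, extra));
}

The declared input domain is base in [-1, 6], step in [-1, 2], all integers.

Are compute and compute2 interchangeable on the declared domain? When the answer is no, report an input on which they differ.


The two versions differ — the changes include constant usage differs, statement counts differ, arithmetic usage differs, min/max/abs usage differs, local variable names differ.
One worked example (base=4, step=-1) — compute: extra := 1 | ((abs(step) * max(-2, extra)) != abs(extra)): false | step := 1 | extra := 0 | result 0; compute2: extra := 1 | ((abs(step) * max(-2, extra)) != abs(extra)): false | step := 1 | count := 0 | extra := 0 | result 0; agreement on 0.
Checked all 32 inputs in the declared domain: the outputs agree on every one.
verdict: equivalent


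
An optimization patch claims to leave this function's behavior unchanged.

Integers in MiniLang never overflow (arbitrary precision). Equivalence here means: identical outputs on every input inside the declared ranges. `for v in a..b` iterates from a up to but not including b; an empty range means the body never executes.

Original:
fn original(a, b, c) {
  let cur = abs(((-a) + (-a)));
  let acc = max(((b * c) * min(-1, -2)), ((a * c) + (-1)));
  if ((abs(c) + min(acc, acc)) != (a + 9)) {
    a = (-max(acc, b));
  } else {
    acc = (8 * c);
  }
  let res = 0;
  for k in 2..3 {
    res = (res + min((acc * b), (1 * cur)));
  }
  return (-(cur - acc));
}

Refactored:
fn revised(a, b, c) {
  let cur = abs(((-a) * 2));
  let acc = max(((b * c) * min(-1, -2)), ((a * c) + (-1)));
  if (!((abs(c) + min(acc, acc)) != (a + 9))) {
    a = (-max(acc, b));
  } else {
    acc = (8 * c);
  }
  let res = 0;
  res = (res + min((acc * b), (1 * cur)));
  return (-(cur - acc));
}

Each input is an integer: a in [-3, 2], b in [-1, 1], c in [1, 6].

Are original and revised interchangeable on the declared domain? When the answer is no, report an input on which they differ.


Not equivalent: a=-3, b=-1, c=1 separates them (-4 vs 2).
original: cur = 6; acc = 2; ((abs(c) + min(acc, acc)) != (a + 9)) -> true; a = -2; res = 0; [k=2]; res = -2; return -4
revised: cur = 6; acc = 2; (!((abs(c) + min(acc, acc)) != (a + 9))) -> false; acc = 8; res = 0; res = -8; return 2
verdict: not equivalent; witness: a=-3, b=-1, c=1


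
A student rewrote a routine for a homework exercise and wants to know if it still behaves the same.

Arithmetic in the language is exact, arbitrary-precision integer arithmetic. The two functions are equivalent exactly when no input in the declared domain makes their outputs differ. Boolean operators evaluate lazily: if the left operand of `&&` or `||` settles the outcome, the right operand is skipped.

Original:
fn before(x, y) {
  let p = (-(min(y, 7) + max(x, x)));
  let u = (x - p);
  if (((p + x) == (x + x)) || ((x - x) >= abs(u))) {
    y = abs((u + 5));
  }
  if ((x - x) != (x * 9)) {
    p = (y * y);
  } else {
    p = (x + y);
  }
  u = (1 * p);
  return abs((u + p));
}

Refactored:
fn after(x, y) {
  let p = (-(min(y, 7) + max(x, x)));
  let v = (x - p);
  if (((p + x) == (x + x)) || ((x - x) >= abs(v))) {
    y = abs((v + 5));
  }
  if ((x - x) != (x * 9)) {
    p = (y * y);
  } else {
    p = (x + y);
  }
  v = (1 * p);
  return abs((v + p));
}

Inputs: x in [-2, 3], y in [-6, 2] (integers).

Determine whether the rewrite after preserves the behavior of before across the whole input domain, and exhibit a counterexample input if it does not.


The two are interchangeable: local variable names differ, and every declared input agrees.
One worked example (x=3, y=1) — before: p becomes -4; next u becomes 7; next (((p + x) == (x + x)) || ((x - x) >= abs(u))) evaluates to false; next ((x - x) != (x * 9)) evaluates to true; next p becomes 1; next u becomes 1; next final value 2; after: p becomes -4; next v becomes 7; next (((p + x) == (x + x)) || ((x - x) >= abs(v))) evaluates to false; next ((x - x) != (x * 9)) evaluates to true; next p becomes 1; next v becomes 1; next final value 2; agreement on 2.
Checked all 54 inputs in the declared domain: the outputs agree on every one.
verdict: equivalent


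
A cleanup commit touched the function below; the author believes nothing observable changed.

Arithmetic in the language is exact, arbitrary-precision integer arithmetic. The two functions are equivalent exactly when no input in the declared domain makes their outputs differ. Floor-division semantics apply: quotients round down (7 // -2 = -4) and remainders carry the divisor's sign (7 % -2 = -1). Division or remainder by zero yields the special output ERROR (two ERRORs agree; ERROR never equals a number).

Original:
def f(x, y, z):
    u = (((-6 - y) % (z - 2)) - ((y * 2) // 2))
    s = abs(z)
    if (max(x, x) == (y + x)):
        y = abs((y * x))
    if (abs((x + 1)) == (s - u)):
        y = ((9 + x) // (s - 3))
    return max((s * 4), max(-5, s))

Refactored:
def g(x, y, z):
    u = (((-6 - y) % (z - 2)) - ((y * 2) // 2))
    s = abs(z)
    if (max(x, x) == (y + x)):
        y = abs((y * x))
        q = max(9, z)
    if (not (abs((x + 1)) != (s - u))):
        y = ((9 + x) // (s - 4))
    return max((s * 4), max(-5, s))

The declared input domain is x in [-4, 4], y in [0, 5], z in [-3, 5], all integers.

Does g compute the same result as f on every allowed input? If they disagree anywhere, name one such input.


At x=-4, y=0, z=3: f gives ERROR, g gives 12.
verdict: not equivalent; witness: x=-4, y=0, z=3


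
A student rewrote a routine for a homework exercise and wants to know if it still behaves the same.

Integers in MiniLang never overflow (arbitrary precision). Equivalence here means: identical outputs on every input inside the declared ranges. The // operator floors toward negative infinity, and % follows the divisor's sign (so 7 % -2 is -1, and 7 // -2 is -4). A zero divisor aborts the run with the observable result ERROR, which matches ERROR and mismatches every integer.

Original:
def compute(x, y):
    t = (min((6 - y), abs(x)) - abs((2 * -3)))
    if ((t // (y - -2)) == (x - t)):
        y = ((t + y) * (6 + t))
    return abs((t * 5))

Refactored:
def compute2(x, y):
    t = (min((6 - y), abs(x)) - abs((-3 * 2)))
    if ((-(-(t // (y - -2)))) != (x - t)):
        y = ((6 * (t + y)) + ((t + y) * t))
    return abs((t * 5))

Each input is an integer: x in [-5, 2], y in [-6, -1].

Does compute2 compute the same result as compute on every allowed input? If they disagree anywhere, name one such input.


Equivalent. Whatever the rewrite altered, no input in the stated domain can expose a difference.
Every one of the 48 inputs gives matching results.
Tracing x=-1, y=-2: compute: t=-5, then a zero divisor aborts: ERROR | compute2: t=-5, then a zero divisor aborts: ERROR — matching result ERROR.
verdict: equivalent


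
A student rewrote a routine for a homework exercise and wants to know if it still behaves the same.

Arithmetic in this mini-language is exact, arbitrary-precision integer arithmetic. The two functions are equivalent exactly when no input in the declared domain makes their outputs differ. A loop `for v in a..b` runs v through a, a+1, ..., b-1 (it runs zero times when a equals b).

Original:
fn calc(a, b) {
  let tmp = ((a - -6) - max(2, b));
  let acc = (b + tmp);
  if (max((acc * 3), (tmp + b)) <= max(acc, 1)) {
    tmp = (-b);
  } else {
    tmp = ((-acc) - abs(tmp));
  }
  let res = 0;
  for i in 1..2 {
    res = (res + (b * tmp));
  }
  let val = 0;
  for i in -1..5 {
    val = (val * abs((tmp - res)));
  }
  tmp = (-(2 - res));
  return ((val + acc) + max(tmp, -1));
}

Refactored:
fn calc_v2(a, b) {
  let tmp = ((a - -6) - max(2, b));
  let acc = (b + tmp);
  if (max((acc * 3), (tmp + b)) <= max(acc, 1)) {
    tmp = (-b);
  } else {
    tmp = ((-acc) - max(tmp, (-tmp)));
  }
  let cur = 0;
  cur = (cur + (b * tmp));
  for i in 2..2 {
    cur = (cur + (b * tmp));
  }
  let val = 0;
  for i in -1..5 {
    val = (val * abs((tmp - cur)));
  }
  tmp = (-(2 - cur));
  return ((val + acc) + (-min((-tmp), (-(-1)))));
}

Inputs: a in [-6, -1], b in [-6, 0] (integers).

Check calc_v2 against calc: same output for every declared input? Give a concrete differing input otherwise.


Comparing the listings, the differences include: loop structure differs, and statement counts differ, and local variable names differ, and arithmetic usage differs, and min/max/abs usage differs.
One worked example (a=-2, b=-1) — calc: tmp=2, then acc=1, then (max((acc * 3), (tmp + b)) <= max(acc, 1)) is false, then tmp=-3, then res=0, then (i=1), then res=3, then val=0, then (i=-1), then val=0, then (i=0), then val=0, then (i=1), then val=0, then (i=2), then val=0, then (i=3), then val=0, then (i=4), then val=0, then tmp=1, then returns 2; calc_v2: tmp=2, then acc=1, then (max((acc * 3), (tmp + b)) <= max(acc, 1)) is false, then tmp=-3, then cur=0, then cur=3, then the loop over i runs zero times, then val=0, then (i=-1), then val=0, then (i=0), then val=0, then (i=1), then val=0, then (i=2), then val=0, then (i=3), then val=0, then (i=4), then val=0, then tmp=1, then returns 2; agreement on 2.
Sweeping the whole domain (42 inputs) finds no disagreement.
verdict: equivalent


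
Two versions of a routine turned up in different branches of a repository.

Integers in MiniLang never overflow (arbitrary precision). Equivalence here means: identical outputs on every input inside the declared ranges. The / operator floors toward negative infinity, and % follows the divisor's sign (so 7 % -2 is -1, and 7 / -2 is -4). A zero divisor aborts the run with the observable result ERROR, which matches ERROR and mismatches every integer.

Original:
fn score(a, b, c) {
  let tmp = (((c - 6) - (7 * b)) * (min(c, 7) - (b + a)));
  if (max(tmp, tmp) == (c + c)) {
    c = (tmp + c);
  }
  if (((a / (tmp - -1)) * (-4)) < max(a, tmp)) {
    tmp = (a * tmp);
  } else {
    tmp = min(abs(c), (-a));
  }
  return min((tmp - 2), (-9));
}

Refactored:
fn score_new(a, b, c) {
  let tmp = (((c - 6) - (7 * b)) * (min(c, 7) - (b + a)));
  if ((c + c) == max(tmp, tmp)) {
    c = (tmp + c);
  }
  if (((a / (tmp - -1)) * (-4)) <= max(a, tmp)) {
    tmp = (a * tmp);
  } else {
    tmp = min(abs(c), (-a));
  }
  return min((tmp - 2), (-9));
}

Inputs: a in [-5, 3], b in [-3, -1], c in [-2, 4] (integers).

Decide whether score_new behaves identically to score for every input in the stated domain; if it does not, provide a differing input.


There is a counterexample at a=-3, b=-1, c=0: -9 on one side, -14 on the other.
score: tmp=4, then (max(tmp, tmp) == (c + c)) is false, then (((a / (tmp - -1)) * (-4)) < max(a, tmp)) is false, then tmp=0, then returns -9
score_new: tmp=4, then ((c + c) == max(tmp, tmp)) is false, then (((a / (tmp - -1)) * (-4)) <= max(a, tmp)) is true, then tmp=-12, then returns -14
verdict: not equivalent; witness: a=-3, b=-1, c=0


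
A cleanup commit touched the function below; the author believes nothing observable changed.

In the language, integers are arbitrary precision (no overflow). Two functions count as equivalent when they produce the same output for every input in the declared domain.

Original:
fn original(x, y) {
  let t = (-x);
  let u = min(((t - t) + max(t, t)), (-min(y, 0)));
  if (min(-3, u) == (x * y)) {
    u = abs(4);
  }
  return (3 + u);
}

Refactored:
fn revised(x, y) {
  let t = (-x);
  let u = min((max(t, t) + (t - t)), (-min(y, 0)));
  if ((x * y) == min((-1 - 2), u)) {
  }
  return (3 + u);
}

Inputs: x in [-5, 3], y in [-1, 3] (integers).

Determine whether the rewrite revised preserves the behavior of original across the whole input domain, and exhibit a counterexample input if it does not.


The rewrite breaks on x=-3, y=1, where the results are 7 and 3.
original: t := 3 | u := 0 | (min(-3, u) == (x * y)): true | u := 4 | result 7
revised: t := 3 | u := 0 | ((x * y) == min((-1 - 2), u)): true | result 3
verdict: not equivalent; witness: x=-3, y=1


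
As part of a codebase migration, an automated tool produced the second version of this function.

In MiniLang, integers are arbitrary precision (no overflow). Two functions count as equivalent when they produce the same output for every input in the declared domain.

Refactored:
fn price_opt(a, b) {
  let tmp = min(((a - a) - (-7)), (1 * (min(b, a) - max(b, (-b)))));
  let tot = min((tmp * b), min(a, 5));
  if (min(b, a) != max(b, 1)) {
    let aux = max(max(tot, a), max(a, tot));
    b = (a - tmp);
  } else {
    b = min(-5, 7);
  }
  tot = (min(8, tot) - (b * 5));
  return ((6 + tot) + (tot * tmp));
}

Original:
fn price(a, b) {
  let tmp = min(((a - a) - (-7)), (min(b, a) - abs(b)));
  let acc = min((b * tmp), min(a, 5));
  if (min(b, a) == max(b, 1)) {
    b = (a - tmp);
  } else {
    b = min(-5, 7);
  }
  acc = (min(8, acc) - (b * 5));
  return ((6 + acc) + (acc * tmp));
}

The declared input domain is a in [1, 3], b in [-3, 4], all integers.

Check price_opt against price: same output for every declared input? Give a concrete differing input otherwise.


At a=1, b=-3: price gives -124, price_opt gives 176.
verdict: not equivalent; witness: a=1, b=-3


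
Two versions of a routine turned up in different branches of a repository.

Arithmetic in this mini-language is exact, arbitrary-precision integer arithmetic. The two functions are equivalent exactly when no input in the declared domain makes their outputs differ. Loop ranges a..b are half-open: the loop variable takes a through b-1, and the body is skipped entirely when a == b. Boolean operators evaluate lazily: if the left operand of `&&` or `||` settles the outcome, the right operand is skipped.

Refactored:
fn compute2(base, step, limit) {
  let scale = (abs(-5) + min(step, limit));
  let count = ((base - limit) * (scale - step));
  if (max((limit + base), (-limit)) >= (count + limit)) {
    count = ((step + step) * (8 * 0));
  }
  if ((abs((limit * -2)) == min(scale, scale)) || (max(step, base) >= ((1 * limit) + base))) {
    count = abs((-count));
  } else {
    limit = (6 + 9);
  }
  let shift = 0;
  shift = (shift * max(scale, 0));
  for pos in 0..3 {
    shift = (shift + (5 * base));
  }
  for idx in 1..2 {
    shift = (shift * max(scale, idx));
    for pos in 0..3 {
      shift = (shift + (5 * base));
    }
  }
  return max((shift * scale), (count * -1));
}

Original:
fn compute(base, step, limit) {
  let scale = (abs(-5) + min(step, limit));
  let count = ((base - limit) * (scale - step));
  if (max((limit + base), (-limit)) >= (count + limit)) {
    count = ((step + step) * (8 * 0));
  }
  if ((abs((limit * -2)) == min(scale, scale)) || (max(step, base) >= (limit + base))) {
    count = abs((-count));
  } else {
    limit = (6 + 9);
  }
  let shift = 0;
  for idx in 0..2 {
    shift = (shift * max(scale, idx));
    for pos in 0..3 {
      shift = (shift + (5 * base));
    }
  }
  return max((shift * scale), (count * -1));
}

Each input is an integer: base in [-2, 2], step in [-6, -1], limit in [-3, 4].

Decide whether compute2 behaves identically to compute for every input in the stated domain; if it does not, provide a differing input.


Comparing the listings, the differences include: arithmetic usage differs, and loop structure differs, and constant usage differs, and min/max/abs usage differs, and statement counts differ.
As a probe, take base=-2, step=-3, limit=4: compute runs scale becomes 2; next count becomes -30; next (max((limit + base), (-limit)) >= (count + limit)) evaluates to true; next count becomes 0; next ((abs((limit * -2)) == min(scale, scale)) || (max(step, base) >= (limit + base))) evaluates to false; next limit becomes 15; next shift becomes 0; next at idx=0:; next shift becomes 0; next at pos=0:; next shift becomes -10; next at pos=1:; next shift becomes -20; next at pos=2:; next shift becomes -30; next at idx=1:; next shift becomes -60; next at pos=0:; next shift becomes -70; next at pos=1:; next shift becomes -80; next at pos=2:; next shift becomes -90; next final value 0; compute2 runs scale becomes 2; next count becomes -30; next (max((limit + base), (-limit)) >= (count + limit)) evaluates to true; next count becomes 0; next ((abs((limit * -2)) == min(scale, scale)) || (max(step, base) >= ((1 * limit) + base))) evaluates to false; next limit becomes 15; next shift becomes 0; next shift becomes 0; next at pos=0:; next shift becomes -10; next at pos=1:; next shift becomes -20; next at pos=2:; next shift becomes -30; next at idx=1:; next shift becomes -60; next at pos=0:; next shift becomes -70; next at pos=1:; next shift becomes -80; next at pos=2:; next shift becomes -90; next final value 0; both end at 0.
An exhaustive pass over the 240 declared inputs shows identical outputs.
verdict: equivalent


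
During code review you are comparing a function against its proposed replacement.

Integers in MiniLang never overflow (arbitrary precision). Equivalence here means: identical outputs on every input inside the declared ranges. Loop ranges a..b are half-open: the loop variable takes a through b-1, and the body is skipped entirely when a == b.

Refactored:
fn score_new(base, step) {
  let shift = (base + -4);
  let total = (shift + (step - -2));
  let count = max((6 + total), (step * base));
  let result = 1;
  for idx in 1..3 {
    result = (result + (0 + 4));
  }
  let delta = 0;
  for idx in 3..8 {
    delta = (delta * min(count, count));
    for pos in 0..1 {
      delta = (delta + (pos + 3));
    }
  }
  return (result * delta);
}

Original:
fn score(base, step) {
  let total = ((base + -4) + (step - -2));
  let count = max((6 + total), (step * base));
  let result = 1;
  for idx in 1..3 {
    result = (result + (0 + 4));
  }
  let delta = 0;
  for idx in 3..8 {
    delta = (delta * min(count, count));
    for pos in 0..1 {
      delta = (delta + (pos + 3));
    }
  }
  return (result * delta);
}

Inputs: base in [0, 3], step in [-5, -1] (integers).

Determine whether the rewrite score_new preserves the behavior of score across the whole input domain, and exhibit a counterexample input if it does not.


This is a faithful refactor — statement counts differ; also local variable names differ, but the computed results match everywhere.
Spot check at base=3, step=-3 — score: total becomes -2; next count becomes 4; next result becomes 1; next at idx=1:; next result becomes 5; next at idx=2:; next result becomes 9; next delta becomes 0; next at idx=3:; next delta becomes 0; next at pos=0:; next delta becomes 3; next at idx=4:; next delta becomes 12; next at pos=0:; next delta becomes 15; next at idx=5:; next delta becomes 60; next at pos=0:; next delta becomes 63; next at idx=6:; next delta becomes 252; next at pos=0:; next delta becomes 255; next at idx=7:; next delta becomes 1020; next at pos=0:; next delta becomes 1023; next final value 9207. score_new: shift becomes -1; next total becomes -2; next count becomes 4; next result becomes 1; next at idx=1:; next result becomes 5; next at idx=2:; next result becomes 9; next delta becomes 0; next at idx=3:; next delta becomes 0; next at pos=0:; next delta becomes 3; next at idx=4:; next delta becomes 12; next at pos=0:; next delta becomes 15; next at idx=5:; next delta becomes 60; next at pos=0:; next delta becomes 63; next at idx=6:; next delta becomes 252; next at pos=0:; next delta becomes 255; next at idx=7:; next delta becomes 1020; next at pos=0:; next delta becomes 1023; next final value 9207. Both give 9207.
Every one of the 20 inputs gives matching results.
verdict: equivalent


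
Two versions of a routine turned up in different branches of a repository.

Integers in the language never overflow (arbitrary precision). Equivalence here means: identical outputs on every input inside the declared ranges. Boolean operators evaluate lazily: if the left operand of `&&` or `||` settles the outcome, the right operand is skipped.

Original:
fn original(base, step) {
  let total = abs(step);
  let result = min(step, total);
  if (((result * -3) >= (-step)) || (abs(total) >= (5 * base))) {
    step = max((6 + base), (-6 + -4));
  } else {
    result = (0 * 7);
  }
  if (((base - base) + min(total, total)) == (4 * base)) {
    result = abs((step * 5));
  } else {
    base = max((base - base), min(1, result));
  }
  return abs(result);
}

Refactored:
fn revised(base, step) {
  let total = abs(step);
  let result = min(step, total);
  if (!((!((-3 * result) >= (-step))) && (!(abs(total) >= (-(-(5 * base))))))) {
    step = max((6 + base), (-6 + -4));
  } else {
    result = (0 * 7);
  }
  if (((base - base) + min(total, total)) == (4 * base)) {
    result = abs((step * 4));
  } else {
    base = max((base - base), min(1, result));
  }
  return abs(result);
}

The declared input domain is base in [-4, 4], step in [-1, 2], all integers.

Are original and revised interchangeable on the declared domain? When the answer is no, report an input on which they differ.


These are not equivalent — on base=0, step=0 the outputs split (30 vs 24).
original: total=0, then result=0, then (((result * -3) >= (-step)) || (abs(total) >= (5 * base))) is true, then step=6, then (((base - base) + min(total, total)) == (4 * base)) is true, then result=30, then returns 30
revised: total=0, then result=0, then (!((!((-3 * result) >= (-step))) && (!(abs(total) >= (-(-(5 * base))))))) is true, then step=6, then (((base - base) + min(total, total)) == (4 * base)) is true, then result=24, then returns 24
verdict: not equivalent; witness: base=0, step=0


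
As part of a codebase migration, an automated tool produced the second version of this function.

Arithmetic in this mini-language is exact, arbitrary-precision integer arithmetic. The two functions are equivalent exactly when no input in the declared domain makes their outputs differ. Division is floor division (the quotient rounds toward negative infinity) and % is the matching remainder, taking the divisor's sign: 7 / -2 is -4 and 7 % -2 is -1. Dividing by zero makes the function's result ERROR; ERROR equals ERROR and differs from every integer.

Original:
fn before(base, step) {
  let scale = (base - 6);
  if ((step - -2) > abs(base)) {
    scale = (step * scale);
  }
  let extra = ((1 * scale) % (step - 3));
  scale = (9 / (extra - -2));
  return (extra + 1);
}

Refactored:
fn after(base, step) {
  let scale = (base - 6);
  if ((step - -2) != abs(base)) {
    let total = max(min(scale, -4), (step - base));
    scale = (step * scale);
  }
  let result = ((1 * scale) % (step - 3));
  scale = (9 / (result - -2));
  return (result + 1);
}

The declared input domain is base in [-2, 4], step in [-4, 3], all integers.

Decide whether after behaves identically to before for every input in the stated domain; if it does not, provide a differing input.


Try base=-2, step=-4.
before: scale=-8, then ((step - -2) > abs(base)) is false, then extra=-1, then scale=9, then returns 0
after: scale=-8, then ((step - -2) != abs(base)) is true, then total=-2, then scale=32, then result=-3, then scale=-9, then returns -2
0 against -2: the behavior changed.
verdict: not equivalent; witness: base=-2, step=-4


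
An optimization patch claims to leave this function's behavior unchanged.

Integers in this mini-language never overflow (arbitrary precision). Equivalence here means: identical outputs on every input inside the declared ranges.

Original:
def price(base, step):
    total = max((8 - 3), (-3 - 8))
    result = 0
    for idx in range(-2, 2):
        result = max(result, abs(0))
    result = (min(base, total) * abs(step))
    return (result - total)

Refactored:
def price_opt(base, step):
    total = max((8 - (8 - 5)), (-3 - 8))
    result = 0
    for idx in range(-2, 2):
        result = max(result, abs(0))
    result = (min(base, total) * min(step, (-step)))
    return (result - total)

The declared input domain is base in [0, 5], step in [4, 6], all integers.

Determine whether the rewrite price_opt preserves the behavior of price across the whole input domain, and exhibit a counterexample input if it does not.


Take base=1, step=4.
price: total = 5; result = 0; [idx=-2]; result = 0; [idx=-1]; result = 0; [idx=0]; result = 0; [idx=1]; result = 0; result = 4; return -1
price_opt: total = 5; result = 0; [idx=-2]; result = 0; [idx=-1]; result = 0; [idx=0]; result = 0; [idx=1]; result = 0; result = -4; return -9
-1 vs -9 — the two versions disagree here.
verdict: not equivalent; witness: base=1, step=4


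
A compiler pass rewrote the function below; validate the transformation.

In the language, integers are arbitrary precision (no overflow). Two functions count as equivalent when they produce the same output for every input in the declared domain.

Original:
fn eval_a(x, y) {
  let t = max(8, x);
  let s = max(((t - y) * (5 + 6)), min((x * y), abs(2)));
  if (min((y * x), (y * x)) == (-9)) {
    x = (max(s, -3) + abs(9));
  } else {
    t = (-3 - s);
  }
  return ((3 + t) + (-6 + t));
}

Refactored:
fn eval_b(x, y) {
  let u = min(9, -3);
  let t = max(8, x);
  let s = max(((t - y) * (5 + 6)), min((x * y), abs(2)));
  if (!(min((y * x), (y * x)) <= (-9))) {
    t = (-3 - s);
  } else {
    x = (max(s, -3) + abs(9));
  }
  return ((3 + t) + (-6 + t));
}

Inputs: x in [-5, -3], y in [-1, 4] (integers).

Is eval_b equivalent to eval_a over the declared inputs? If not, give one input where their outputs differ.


Try x=-5, y=2.
eval_a: t becomes 8; next s becomes 66; next (min((y * x), (y * x)) == (-9)) evaluates to false; next t becomes -69; next final value -141
eval_b: u becomes -3; next t becomes 8; next s becomes 66; next (!(min((y * x), (y * x)) <= (-9))) evaluates to false; next x becomes 75; next final value 13
-141 against 13: the behavior changed.
verdict: not equivalent; witness: x=-5, y=2
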